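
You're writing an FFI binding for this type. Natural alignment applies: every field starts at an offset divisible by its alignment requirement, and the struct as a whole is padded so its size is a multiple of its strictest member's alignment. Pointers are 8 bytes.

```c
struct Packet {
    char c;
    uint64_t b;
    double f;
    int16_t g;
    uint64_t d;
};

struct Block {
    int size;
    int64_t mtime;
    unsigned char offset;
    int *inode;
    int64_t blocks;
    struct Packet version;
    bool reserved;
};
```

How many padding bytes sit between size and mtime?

Packet: @0: c [1B, align 1] → 1; +7 pad (align 8); @8: b [8B, align 8] → 16; @16: f [8B, align 8] → 24; @24: g [2B, align 2] → 26; +6 pad (align 8); @32: d [8B, align 8] → 40; size 40, align 8
@0: size [4B, align 4] → 4
+4 pad (align 8)
@8: mtime [8B, align 8] → 16

4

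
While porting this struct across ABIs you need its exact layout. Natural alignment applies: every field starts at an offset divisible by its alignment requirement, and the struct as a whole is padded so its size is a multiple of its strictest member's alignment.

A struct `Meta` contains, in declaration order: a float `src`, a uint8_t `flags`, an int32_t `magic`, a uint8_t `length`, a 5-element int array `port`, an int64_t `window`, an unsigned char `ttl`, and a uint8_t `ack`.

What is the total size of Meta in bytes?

56 bytes

0..4  src  (4B, 4-aligned)
4..5  flags  (1B, 1-aligned)
5..8  -- padding (3B)
8..12  magic  (4B, 4-aligned)
12..13  length  (1B, 1-aligned)
13..16  -- padding (3B)
16..36  port  (20B, 4-aligned)
36..40  -- padding (4B)
40..48  window  (8B, 8-aligned)
48..49  ttl  (1B, 1-aligned)
49..50  ack  (1B, 1-aligned)
50..56  -- tail padding (6B)
sizeof = 56, alignof = 8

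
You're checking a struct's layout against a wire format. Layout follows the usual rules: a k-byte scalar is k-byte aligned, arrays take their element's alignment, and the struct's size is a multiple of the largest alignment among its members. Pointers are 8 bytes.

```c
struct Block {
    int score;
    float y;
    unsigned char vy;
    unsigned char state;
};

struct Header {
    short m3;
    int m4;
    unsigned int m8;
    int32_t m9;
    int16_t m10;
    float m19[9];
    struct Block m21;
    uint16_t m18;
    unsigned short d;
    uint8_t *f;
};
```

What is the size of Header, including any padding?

80 bytes

Block: score at 0 (size 4, align 4) → ends 4; y at 4 (size 4, align 4) → ends 8; vy at 8 (size 1, align 1) → ends 9; state at 9 (size 1, align 1) → ends 10; tail pad 2 to reach multiple of 4; total 12 bytes, alignment 4
m3 at 0 (size 2, align 2) → ends 2
pad 2 to align 4 for m4
m4 at 4 (size 4, align 4) → ends 8
m8 at 8 (size 4, align 4) → ends 12
m9 at 12 (size 4, align 4) → ends 16
m10 at 16 (size 2, align 2) → ends 18
pad 2 to align 4 for m19
m19 at 20 (size 36, align 4) → ends 56
m21 at 56 (size 12, align 4) → ends 68
m18 at 68 (size 2, align 2) → ends 70
d at 70 (size 2, align 2) → ends 72
f at 72 (size 8, align 8) → ends 80
total 80 bytes, alignment 8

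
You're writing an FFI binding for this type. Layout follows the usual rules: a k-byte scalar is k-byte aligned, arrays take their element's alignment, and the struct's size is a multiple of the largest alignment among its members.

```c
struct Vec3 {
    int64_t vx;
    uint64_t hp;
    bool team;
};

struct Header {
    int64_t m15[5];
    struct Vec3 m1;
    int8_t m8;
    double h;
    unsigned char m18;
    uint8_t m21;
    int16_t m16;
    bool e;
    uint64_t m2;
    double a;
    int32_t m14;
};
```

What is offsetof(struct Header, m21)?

Vec3: @0: vx [8B, align 8] → 8; @8: hp [8B, align 8] → 16; @16: team [1B, align 1] → 17; +7 tail pad (align 8); size 24, align 8
@0: m15 [40B, align 8] → 40
@40: m1 [24B, align 8] → 64
@64: m8 [1B, align 1] → 65
+7 pad (align 8)
@72: h [8B, align 8] → 80
@80: m18 [1B, align 1] → 81
@81: m21 [1B, align 1] → 82

81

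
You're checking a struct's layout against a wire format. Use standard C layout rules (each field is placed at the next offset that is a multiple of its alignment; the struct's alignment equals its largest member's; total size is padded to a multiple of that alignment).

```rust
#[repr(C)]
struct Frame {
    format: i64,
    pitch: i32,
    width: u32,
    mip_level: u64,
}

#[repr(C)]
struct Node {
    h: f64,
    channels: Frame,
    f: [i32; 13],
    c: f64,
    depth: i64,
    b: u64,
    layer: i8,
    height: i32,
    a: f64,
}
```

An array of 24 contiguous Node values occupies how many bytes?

3072

Frame: @0: format [8B, align 8] → 8; @8: pitch [4B, align 4] → 12; @12: width [4B, align 4] → 16; @16: mip_level [8B, align 8] → 24; size 24, align 8
@0: h [8B, align 8] → 8
@8: channels [24B, align 8] → 32
@32: f [52B, align 4] → 84
+4 pad (align 8)
@88: c [8B, align 8] → 96
@96: depth [8B, align 8] → 104
@104: b [8B, align 8] → 112
@112: layer [1B, align 1] → 113
+3 pad (align 4)
@116: height [4B, align 4] → 120
@120: a [8B, align 8] → 128
size 128, align 8
array of 24: 24 × 128 = 3072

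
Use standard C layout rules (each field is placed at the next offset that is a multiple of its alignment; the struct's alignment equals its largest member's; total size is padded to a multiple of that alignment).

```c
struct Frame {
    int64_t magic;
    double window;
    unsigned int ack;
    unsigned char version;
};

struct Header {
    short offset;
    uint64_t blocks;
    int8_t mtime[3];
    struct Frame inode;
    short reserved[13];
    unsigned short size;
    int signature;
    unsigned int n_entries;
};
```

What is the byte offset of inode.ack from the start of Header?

40

Frame: magic at 0 (size 8, align 8) → ends 8; window at 8 (size 8, align 8) → ends 16; ack at 16 (size 4, align 4) → ends 20; version at 20 (size 1, align 1) → ends 21; tail pad 3 to reach multiple of 8; total 24 bytes, alignment 8
offset at 0 (size 2, align 2) → ends 2
pad 6 to align 8 for blocks
blocks at 8 (size 8, align 8) → ends 16
mtime at 16 (size 3, align 1) → ends 19
pad 5 to align 8 for inode
inode at 24 (size 24, align 8) → ends 48
within Frame: ack at 16
24 + 16 = 40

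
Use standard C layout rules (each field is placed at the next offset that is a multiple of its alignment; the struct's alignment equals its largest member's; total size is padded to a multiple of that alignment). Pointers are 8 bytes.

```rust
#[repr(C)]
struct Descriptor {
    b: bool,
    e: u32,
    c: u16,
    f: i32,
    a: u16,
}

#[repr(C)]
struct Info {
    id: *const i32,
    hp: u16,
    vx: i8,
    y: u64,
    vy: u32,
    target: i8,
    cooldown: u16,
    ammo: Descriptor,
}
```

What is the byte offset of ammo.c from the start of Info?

40

Descriptor: b at 0 (size 1, align 1) → ends 1; pad 3 to align 4 for e; e at 4 (size 4, align 4) → ends 8; c at 8 (size 2, align 2) → ends 10; pad 2 to align 4 for f; f at 12 (size 4, align 4) → ends 16; a at 16 (size 2, align 2) → ends 18; tail pad 2 to reach multiple of 4; total 20 bytes, alignment 4
id at 0 (size 8, align 8) → ends 8
hp at 8 (size 2, align 2) → ends 10
vx at 10 (size 1, align 1) → ends 11
pad 5 to align 8 for y
y at 16 (size 8, align 8) → ends 24
vy at 24 (size 4, align 4) → ends 28
target at 28 (size 1, align 1) → ends 29
pad 1 to align 2 for cooldown
cooldown at 30 (size 2, align 2) → ends 32
ammo at 32 (size 20, align 4) → ends 52
within Descriptor: c at 8
32 + 8 = 40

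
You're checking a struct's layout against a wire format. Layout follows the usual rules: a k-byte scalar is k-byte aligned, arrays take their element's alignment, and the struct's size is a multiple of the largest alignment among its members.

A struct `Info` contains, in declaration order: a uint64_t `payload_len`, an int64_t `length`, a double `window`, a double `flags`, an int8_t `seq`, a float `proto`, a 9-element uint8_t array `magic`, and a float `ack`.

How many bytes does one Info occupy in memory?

56

payload_len at 0 (size 8, align 8) → ends 8
length at 8 (size 8, align 8) → ends 16
window at 16 (size 8, align 8) → ends 24
flags at 24 (size 8, align 8) → ends 32
seq at 32 (size 1, align 1) → ends 33
pad 3 to align 4 for proto
proto at 36 (size 4, align 4) → ends 40
magic at 40 (size 9, align 1) → ends 49
pad 3 to align 4 for ack
ack at 52 (size 4, align 4) → ends 56
total 56 bytes, alignment 8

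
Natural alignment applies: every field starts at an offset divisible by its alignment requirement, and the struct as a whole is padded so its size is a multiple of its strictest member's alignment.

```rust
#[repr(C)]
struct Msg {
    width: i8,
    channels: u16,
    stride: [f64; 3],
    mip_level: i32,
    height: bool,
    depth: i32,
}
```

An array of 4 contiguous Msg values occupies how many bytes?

192

width at 0 (size 1, align 1) → ends 1
pad 1 to align 2 for channels
channels at 2 (size 2, align 2) → ends 4
pad 4 to align 8 for stride
stride at 8 (size 24, align 8) → ends 32
mip_level at 32 (size 4, align 4) → ends 36
height at 36 (size 1, align 1) → ends 37
pad 3 to align 4 for depth
depth at 40 (size 4, align 4) → ends 44
tail pad 4 to reach multiple of 8
total 48 bytes, alignment 8
array of 4: 4 × 48 = 192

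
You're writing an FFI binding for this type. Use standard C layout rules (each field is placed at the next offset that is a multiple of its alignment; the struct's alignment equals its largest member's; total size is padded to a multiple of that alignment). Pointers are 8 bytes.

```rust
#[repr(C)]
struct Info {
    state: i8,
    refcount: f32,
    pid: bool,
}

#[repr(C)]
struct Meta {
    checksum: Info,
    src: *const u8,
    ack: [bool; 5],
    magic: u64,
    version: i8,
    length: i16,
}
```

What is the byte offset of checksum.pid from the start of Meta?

Info: state at 0 (size 1, align 1) → ends 1; pad 3 to align 4 for refcount; refcount at 4 (size 4, align 4) → ends 8; pid at 8 (size 1, align 1) → ends 9; tail pad 3 to reach multiple of 4; total 12 bytes, alignment 4
checksum at 0 (size 12, align 4) → ends 12
within Info: pid at 8
0 + 8 = 8

8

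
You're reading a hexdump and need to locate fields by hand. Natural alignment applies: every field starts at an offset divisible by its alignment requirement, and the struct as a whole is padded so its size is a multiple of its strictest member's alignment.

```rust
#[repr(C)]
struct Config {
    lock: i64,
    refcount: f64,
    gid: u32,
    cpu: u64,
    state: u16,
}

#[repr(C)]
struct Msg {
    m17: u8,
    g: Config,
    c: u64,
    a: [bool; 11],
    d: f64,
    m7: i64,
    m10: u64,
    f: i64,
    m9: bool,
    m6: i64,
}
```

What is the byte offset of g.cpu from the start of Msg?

Config: lock at 0 (size 8, align 8) → ends 8; refcount at 8 (size 8, align 8) → ends 16; gid at 16 (size 4, align 4) → ends 20; pad 4 to align 8 for cpu; cpu at 24 (size 8, align 8) → ends 32; state at 32 (size 2, align 2) → ends 34; tail pad 6 to reach multiple of 8; total 40 bytes, alignment 8
m17 at 0 (size 1, align 1) → ends 1
pad 7 to align 8 for g
g at 8 (size 40, align 8) → ends 48
within Config: cpu at 24
8 + 24 = 32

32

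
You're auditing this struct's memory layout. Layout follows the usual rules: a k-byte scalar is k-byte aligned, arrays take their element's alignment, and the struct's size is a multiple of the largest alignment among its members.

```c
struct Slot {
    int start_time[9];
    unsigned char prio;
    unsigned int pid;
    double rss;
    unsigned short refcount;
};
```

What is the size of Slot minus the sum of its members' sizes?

13

@0: start_time [36B, align 4] → 36
@36: prio [1B, align 1] → 37
+3 pad (align 4)
@40: pid [4B, align 4] → 44
+4 pad (align 8)
@48: rss [8B, align 8] → 56
@56: refcount [2B, align 2] → 58
+6 tail pad (align 8)
size 64, align 8
data bytes 51, size 64 → padding 13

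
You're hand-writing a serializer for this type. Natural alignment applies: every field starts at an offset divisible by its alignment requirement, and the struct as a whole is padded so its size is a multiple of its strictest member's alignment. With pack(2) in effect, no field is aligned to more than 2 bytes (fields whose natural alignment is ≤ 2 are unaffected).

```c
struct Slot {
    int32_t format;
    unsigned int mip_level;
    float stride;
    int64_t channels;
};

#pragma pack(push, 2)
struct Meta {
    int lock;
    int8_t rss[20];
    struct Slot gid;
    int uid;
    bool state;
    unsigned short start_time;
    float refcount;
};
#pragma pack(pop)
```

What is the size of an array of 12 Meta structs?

Slot: @0: format [4B, align 4] → 4; @4: mip_level [4B, align 4] → 8; @8: stride [4B, align 4] → 12; +4 pad (align 8); @16: channels [8B, align 8] → 24; size 24, align 8
@0: lock [4B, align 2] → 4
@4: rss [20B, align 1] → 24
@24: gid [24B, align 2] → 48
@48: uid [4B, align 2] → 52
@52: state [1B, align 1] → 53
+1 pad (align 2)
@54: start_time [2B, align 2] → 56
@56: refcount [4B, align 2] → 60
size 60, align 2
array of 12: 12 × 60 = 720

720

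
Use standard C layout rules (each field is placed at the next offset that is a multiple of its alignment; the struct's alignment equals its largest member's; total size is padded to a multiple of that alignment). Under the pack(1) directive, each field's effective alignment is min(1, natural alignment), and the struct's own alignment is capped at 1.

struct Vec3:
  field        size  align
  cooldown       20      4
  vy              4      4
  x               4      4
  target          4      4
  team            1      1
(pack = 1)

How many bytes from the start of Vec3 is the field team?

32

cooldown at 0 (size 20, align 1) → ends 20
vy at 20 (size 4, align 1) → ends 24
x at 24 (size 4, align 1) → ends 28
target at 28 (size 4, align 1) → ends 32
team at 32 (size 1, align 1) → ends 33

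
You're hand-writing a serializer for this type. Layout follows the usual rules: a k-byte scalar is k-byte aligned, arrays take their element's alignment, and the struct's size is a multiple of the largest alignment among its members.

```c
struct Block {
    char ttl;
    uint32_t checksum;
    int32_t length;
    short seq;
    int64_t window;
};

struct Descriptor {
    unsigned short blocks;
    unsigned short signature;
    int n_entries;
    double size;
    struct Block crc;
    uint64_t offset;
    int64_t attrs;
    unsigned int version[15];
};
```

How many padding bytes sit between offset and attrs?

0

Block: @0: ttl [1B, align 1] → 1; +3 pad (align 4); @4: checksum [4B, align 4] → 8; @8: length [4B, align 4] → 12; @12: seq [2B, align 2] → 14; +2 pad (align 8); @16: window [8B, align 8] → 24; size 24, align 8
@0: blocks [2B, align 2] → 2
@2: signature [2B, align 2] → 4
@4: n_entries [4B, align 4] → 8
@8: size [8B, align 8] → 16
@16: crc [24B, align 8] → 40
@40: offset [8B, align 8] → 48
@48: attrs [8B, align 8] → 56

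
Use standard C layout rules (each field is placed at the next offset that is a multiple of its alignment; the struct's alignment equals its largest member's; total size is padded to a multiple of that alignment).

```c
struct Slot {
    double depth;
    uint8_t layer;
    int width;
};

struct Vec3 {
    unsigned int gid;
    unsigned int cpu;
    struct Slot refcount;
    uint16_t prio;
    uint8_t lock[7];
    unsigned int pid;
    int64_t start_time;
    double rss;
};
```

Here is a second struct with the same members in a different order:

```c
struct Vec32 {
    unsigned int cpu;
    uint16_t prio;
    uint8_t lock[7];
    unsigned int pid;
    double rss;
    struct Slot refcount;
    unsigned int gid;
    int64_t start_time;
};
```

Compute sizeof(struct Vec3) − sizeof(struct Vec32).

-8

Slot: 0..8  depth  (8B, 8-aligned); 8..9  layer  (1B, 1-aligned); 9..12  -- padding (3B); 12..16  width  (4B, 4-aligned); sizeof = 16, alignof = 8
0..4  gid  (4B, 4-aligned)
4..8  cpu  (4B, 4-aligned)
8..24  refcount  (16B, 8-aligned)
24..26  prio  (2B, 2-aligned)
26..33  lock  (7B, 1-aligned)
33..36  -- padding (3B)
36..40  pid  (4B, 4-aligned)
40..48  start_time  (8B, 8-aligned)
48..56  rss  (8B, 8-aligned)
sizeof = 56, alignof = 8
— Vec32 —
0..4  cpu  (4B, 4-aligned)
4..6  prio  (2B, 2-aligned)
6..13  lock  (7B, 1-aligned)
13..16  -- padding (3B)
16..20  pid  (4B, 4-aligned)
20..24  -- padding (4B)
24..32  rss  (8B, 8-aligned)
32..48  refcount  (16B, 8-aligned)
48..52  gid  (4B, 4-aligned)
52..56  -- padding (4B)
56..64  start_time  (8B, 8-aligned)
sizeof = 64, alignof = 8
56 − 64 = -8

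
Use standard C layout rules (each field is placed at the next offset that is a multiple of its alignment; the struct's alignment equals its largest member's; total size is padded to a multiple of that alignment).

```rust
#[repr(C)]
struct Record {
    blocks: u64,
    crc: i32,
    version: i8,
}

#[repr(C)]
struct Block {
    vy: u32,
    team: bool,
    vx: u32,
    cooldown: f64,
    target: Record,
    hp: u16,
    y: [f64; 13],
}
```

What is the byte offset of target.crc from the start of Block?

32

Record: @0: blocks [8B, align 8] → 8; @8: crc [4B, align 4] → 12; @12: version [1B, align 1] → 13; +3 tail pad (align 8); size 16, align 8
@0: vy [4B, align 4] → 4
@4: team [1B, align 1] → 5
+3 pad (align 4)
@8: vx [4B, align 4] → 12
+4 pad (align 8)
@16: cooldown [8B, align 8] → 24
@24: target [16B, align 8] → 40
within Record: crc at 8
24 + 8 = 32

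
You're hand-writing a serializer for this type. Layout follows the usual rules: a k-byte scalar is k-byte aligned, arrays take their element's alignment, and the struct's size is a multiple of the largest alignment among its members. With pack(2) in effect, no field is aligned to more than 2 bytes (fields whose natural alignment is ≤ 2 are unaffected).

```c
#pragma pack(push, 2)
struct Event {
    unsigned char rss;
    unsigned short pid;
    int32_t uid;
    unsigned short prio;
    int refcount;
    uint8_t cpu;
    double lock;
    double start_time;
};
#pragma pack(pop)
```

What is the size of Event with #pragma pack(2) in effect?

32

@0: rss [1B, align 1] → 1
+1 pad (align 2)
@2: pid [2B, align 2] → 4
@4: uid [4B, align 2] → 8
@8: prio [2B, align 2] → 10
@10: refcount [4B, align 2] → 14
@14: cpu [1B, align 1] → 15
+1 pad (align 2)
@16: lock [8B, align 2] → 24
@24: start_time [8B, align 2] → 32
size 32, align 2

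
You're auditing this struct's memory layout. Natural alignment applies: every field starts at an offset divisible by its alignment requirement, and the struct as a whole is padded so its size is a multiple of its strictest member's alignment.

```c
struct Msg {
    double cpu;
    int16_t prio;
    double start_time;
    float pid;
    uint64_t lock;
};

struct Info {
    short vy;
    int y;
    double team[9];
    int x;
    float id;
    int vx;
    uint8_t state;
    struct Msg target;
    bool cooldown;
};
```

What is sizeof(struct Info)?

Msg: 0..8  cpu  (8B, 8-aligned); 8..10  prio  (2B, 2-aligned); 10..16  -- padding (6B); 16..24  start_time  (8B, 8-aligned); 24..28  pid  (4B, 4-aligned); 28..32  -- padding (4B); 32..40  lock  (8B, 8-aligned); sizeof = 40, alignof = 8
0..2  vy  (2B, 2-aligned)
2..4  -- padding (2B)
4..8  y  (4B, 4-aligned)
8..80  team  (72B, 8-aligned)
80..84  x  (4B, 4-aligned)
84..88  id  (4B, 4-aligned)
88..92  vx  (4B, 4-aligned)
92..93  state  (1B, 1-aligned)
93..96  -- padding (3B)
96..136  target  (40B, 8-aligned)
136..137  cooldown  (1B, 1-aligned)
137..144  -- tail padding (7B)
sizeof = 144, alignof = 8

144 bytes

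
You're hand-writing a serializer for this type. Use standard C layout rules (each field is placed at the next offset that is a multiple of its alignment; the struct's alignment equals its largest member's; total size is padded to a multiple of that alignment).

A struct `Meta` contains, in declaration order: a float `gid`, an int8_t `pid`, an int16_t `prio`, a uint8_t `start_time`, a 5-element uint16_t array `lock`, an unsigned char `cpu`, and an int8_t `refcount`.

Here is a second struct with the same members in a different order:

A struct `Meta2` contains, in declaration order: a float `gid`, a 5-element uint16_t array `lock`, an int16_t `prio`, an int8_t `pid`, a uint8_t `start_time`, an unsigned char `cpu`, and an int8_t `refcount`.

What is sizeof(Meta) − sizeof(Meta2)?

4

gid at 0 (size 4, align 4) → ends 4
pid at 4 (size 1, align 1) → ends 5
pad 1 to align 2 for prio
prio at 6 (size 2, align 2) → ends 8
start_time at 8 (size 1, align 1) → ends 9
pad 1 to align 2 for lock
lock at 10 (size 10, align 2) → ends 20
cpu at 20 (size 1, align 1) → ends 21
refcount at 21 (size 1, align 1) → ends 22
tail pad 2 to reach multiple of 4
total 24 bytes, alignment 4
— Meta2 —
gid at 0 (size 4, align 4) → ends 4
lock at 4 (size 10, align 2) → ends 14
prio at 14 (size 2, align 2) → ends 16
pid at 16 (size 1, align 1) → ends 17
start_time at 17 (size 1, align 1) → ends 18
cpu at 18 (size 1, align 1) → ends 19
refcount at 19 (size 1, align 1) → ends 20
total 20 bytes, alignment 4
24 − 20 = 4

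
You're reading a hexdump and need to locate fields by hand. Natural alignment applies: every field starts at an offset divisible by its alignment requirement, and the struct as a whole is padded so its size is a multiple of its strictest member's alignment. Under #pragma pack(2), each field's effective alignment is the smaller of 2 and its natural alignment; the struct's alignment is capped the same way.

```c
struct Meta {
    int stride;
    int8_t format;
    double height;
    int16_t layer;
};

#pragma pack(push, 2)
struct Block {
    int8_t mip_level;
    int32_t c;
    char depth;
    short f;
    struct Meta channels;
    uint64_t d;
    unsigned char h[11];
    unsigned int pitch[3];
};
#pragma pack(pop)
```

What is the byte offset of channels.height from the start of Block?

18

Meta: stride at 0 (size 4, align 4) → ends 4; format at 4 (size 1, align 1) → ends 5; pad 3 to align 8 for height; height at 8 (size 8, align 8) → ends 16; layer at 16 (size 2, align 2) → ends 18; tail pad 6 to reach multiple of 8; total 24 bytes, alignment 8
mip_level at 0 (size 1, align 1) → ends 1
pad 1 to align 2 for c
c at 2 (size 4, align 2) → ends 6
depth at 6 (size 1, align 1) → ends 7
pad 1 to align 2 for f
f at 8 (size 2, align 2) → ends 10
channels at 10 (size 24, align 2) → ends 34
within Meta: height at 8
10 + 8 = 18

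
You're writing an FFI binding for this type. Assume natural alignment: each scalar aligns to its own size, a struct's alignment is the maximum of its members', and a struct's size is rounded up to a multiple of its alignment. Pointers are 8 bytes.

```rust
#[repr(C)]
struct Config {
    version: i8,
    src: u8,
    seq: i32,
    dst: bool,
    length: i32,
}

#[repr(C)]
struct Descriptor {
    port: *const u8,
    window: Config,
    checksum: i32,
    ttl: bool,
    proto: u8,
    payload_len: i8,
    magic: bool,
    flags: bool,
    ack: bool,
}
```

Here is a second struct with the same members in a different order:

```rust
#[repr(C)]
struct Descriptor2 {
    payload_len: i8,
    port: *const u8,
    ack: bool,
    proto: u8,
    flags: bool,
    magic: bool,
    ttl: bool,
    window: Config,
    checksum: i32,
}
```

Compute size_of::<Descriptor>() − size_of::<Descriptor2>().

Config: 0..1  version  (1B, 1-aligned); 1..2  src  (1B, 1-aligned); 2..4  -- padding (2B); 4..8  seq  (4B, 4-aligned); 8..9  dst  (1B, 1-aligned); 9..12  -- padding (3B); 12..16  length  (4B, 4-aligned); sizeof = 16, alignof = 4
0..8  port  (8B, 8-aligned)
8..24  window  (16B, 4-aligned)
24..28  checksum  (4B, 4-aligned)
28..29  ttl  (1B, 1-aligned)
29..30  proto  (1B, 1-aligned)
30..31  payload_len  (1B, 1-aligned)
31..32  magic  (1B, 1-aligned)
32..33  flags  (1B, 1-aligned)
33..34  ack  (1B, 1-aligned)
34..40  -- tail padding (6B)
sizeof = 40, alignof = 8
— Descriptor2 —
0..1  payload_len  (1B, 1-aligned)
1..8  -- padding (7B)
8..16  port  (8B, 8-aligned)
16..17  ack  (1B, 1-aligned)
17..18  proto  (1B, 1-aligned)
18..19  flags  (1B, 1-aligned)
19..20  magic  (1B, 1-aligned)
20..21  ttl  (1B, 1-aligned)
21..24  -- padding (3B)
24..40  window  (16B, 4-aligned)
40..44  checksum  (4B, 4-aligned)
44..48  -- tail padding (4B)
sizeof = 48, alignof = 8
40 − 48 = -8

-8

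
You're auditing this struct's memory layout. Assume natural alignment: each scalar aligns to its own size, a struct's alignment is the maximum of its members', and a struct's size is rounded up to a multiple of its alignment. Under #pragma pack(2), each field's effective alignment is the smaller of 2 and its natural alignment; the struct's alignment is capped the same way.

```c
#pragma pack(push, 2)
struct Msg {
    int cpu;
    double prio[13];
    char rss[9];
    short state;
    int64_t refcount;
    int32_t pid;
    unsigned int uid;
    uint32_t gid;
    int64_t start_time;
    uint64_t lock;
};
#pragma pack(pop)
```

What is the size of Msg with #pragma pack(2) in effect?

156

@0: cpu [4B, align 2] → 4
@4: prio [104B, align 2] → 108
@108: rss [9B, align 1] → 117
+1 pad (align 2)
@118: state [2B, align 2] → 120
@120: refcount [8B, align 2] → 128
@128: pid [4B, align 2] → 132
@132: uid [4B, align 2] → 136
@136: gid [4B, align 2] → 140
@140: start_time [8B, align 2] → 148
@148: lock [8B, align 2] → 156
size 156, align 2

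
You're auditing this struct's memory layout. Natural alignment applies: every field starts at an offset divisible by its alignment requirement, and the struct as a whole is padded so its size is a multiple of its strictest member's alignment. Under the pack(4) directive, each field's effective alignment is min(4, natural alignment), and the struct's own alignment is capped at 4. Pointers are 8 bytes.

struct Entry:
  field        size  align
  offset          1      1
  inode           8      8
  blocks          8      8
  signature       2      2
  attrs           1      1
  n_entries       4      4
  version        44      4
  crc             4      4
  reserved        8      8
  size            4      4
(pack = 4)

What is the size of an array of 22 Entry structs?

0..1  offset  (1B, 1-aligned)
1..4  -- padding (3B)
4..12  inode  (8B, 4-aligned)
12..20  blocks  (8B, 4-aligned)
20..22  signature  (2B, 2-aligned)
22..23  attrs  (1B, 1-aligned)
23..24  -- padding (1B)
24..28  n_entries  (4B, 4-aligned)
28..72  version  (44B, 4-aligned)
72..76  crc  (4B, 4-aligned)
76..84  reserved  (8B, 4-aligned)
84..88  size  (4B, 4-aligned)
sizeof = 88, alignof = 4
array of 22: 22 × 88 = 1936

1936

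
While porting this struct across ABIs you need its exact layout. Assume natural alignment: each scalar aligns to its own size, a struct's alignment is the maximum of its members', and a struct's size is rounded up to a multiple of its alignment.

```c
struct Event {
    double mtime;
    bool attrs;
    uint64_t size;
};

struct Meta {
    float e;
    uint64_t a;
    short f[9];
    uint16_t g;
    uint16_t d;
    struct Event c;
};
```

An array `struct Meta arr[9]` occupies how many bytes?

576

Event: 0..8  mtime  (8B, 8-aligned); 8..9  attrs  (1B, 1-aligned); 9..16  -- padding (7B); 16..24  size  (8B, 8-aligned); sizeof = 24, alignof = 8
0..4  e  (4B, 4-aligned)
4..8  -- padding (4B)
8..16  a  (8B, 8-aligned)
16..34  f  (18B, 2-aligned)
34..36  g  (2B, 2-aligned)
36..38  d  (2B, 2-aligned)
38..40  -- padding (2B)
40..64  c  (24B, 8-aligned)
sizeof = 64, alignof = 8
array of 9: 9 × 64 = 576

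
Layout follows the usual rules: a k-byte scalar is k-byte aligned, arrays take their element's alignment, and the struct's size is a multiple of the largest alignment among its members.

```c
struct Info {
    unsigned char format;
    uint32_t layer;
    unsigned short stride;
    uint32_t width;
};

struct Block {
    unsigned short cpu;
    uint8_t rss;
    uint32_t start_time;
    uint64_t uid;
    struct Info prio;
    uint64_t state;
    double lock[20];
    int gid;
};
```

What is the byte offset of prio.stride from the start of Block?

Info: @0: format [1B, align 1] → 1; +3 pad (align 4); @4: layer [4B, align 4] → 8; @8: stride [2B, align 2] → 10; +2 pad (align 4); @12: width [4B, align 4] → 16; size 16, align 4
@0: cpu [2B, align 2] → 2
@2: rss [1B, align 1] → 3
+1 pad (align 4)
@4: start_time [4B, align 4] → 8
@8: uid [8B, align 8] → 16
@16: prio [16B, align 4] → 32
within Info: stride at 8
16 + 8 = 24

24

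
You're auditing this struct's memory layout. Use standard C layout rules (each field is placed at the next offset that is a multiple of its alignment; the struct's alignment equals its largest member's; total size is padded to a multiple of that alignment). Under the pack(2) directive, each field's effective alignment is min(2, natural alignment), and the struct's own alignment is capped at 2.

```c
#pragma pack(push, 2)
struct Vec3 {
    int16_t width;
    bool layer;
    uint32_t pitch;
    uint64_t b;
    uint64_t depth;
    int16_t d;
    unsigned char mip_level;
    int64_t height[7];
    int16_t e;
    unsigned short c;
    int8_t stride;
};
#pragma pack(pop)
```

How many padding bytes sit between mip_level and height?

1

0..2  width  (2B, 2-aligned)
2..3  layer  (1B, 1-aligned)
3..4  -- padding (1B)
4..8  pitch  (4B, 2-aligned)
8..16  b  (8B, 2-aligned)
16..24  depth  (8B, 2-aligned)
24..26  d  (2B, 2-aligned)
26..27  mip_level  (1B, 1-aligned)
27..28  -- padding (1B)
28..84  height  (56B, 2-aligned)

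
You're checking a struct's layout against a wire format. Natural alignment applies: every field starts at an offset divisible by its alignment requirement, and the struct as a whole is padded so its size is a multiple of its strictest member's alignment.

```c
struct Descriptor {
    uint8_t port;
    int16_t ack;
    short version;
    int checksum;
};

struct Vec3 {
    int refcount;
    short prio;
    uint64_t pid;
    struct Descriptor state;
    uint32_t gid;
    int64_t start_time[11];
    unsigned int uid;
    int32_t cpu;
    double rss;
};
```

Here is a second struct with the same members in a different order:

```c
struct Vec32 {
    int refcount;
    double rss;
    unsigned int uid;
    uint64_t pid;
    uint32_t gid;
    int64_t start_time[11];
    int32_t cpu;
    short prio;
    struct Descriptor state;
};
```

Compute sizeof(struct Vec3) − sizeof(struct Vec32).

Descriptor: port at 0 (size 1, align 1) → ends 1; pad 1 to align 2 for ack; ack at 2 (size 2, align 2) → ends 4; version at 4 (size 2, align 2) → ends 6; pad 2 to align 4 for checksum; checksum at 8 (size 4, align 4) → ends 12; total 12 bytes, alignment 4
refcount at 0 (size 4, align 4) → ends 4
prio at 4 (size 2, align 2) → ends 6
pad 2 to align 8 for pid
pid at 8 (size 8, align 8) → ends 16
state at 16 (size 12, align 4) → ends 28
gid at 28 (size 4, align 4) → ends 32
start_time at 32 (size 88, align 8) → ends 120
uid at 120 (size 4, align 4) → ends 124
cpu at 124 (size 4, align 4) → ends 128
rss at 128 (size 8, align 8) → ends 136
total 136 bytes, alignment 8
— Vec32 —
refcount at 0 (size 4, align 4) → ends 4
pad 4 to align 8 for rss
rss at 8 (size 8, align 8) → ends 16
uid at 16 (size 4, align 4) → ends 20
pad 4 to align 8 for pid
pid at 24 (size 8, align 8) → ends 32
gid at 32 (size 4, align 4) → ends 36
pad 4 to align 8 for start_time
start_time at 40 (size 88, align 8) → ends 128
cpu at 128 (size 4, align 4) → ends 132
prio at 132 (size 2, align 2) → ends 134
pad 2 to align 4 for state
state at 136 (size 12, align 4) → ends 148
tail pad 4 to reach multiple of 8
total 152 bytes, alignment 8
136 − 152 = -16

-16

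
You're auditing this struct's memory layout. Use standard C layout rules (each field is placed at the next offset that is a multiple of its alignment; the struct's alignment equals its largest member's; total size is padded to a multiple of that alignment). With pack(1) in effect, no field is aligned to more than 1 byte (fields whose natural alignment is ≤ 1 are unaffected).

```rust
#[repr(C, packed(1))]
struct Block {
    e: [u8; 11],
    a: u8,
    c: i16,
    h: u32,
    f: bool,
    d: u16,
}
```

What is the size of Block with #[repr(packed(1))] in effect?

@0: e [11B, align 1] → 11
@11: a [1B, align 1] → 12
@12: c [2B, align 1] → 14
@14: h [4B, align 1] → 18
@18: f [1B, align 1] → 19
@19: d [2B, align 1] → 21
size 21, align 1

21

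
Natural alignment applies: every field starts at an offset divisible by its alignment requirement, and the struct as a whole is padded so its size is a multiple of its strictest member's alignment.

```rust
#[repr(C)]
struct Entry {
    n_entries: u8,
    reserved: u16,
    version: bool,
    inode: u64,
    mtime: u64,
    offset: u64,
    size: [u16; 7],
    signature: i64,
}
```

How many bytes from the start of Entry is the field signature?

@0: n_entries [1B, align 1] → 1
+1 pad (align 2)
@2: reserved [2B, align 2] → 4
@4: version [1B, align 1] → 5
+3 pad (align 8)
@8: inode [8B, align 8] → 16
@16: mtime [8B, align 8] → 24
@24: offset [8B, align 8] → 32
@32: size [14B, align 2] → 46
+2 pad (align 8)
@48: signature [8B, align 8] → 56

48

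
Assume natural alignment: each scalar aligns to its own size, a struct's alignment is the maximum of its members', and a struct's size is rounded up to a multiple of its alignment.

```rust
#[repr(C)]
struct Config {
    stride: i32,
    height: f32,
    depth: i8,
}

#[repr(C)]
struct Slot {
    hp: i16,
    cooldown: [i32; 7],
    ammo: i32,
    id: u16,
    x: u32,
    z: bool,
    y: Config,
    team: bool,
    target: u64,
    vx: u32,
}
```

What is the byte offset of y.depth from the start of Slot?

56

Config: @0: stride [4B, align 4] → 4; @4: height [4B, align 4] → 8; @8: depth [1B, align 1] → 9; +3 tail pad (align 4); size 12, align 4
@0: hp [2B, align 2] → 2
+2 pad (align 4)
@4: cooldown [28B, align 4] → 32
@32: ammo [4B, align 4] → 36
@36: id [2B, align 2] → 38
+2 pad (align 4)
@40: x [4B, align 4] → 44
@44: z [1B, align 1] → 45
+3 pad (align 4)
@48: y [12B, align 4] → 60
within Config: depth at 8
48 + 8 = 56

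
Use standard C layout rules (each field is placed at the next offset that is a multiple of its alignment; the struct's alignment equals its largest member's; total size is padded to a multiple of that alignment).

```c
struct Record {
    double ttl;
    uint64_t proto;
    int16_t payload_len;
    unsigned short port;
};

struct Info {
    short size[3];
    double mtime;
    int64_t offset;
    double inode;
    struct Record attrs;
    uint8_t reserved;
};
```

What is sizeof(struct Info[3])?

192

Record: ttl at 0 (size 8, align 8) → ends 8; proto at 8 (size 8, align 8) → ends 16; payload_len at 16 (size 2, align 2) → ends 18; port at 18 (size 2, align 2) → ends 20; tail pad 4 to reach multiple of 8; total 24 bytes, alignment 8
size at 0 (size 6, align 2) → ends 6
pad 2 to align 8 for mtime
mtime at 8 (size 8, align 8) → ends 16
offset at 16 (size 8, align 8) → ends 24
inode at 24 (size 8, align 8) → ends 32
attrs at 32 (size 24, align 8) → ends 56
reserved at 56 (size 1, align 1) → ends 57
tail pad 7 to reach multiple of 8
total 64 bytes, alignment 8
array of 3: 3 × 64 = 192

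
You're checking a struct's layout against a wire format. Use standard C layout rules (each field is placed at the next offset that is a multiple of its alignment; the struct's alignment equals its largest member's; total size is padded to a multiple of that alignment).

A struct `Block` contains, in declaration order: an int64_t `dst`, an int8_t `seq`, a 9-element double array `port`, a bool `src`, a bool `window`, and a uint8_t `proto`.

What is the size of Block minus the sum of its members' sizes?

12

0..8  dst  (8B, 8-aligned)
8..9  seq  (1B, 1-aligned)
9..16  -- padding (7B)
16..88  port  (72B, 8-aligned)
88..89  src  (1B, 1-aligned)
89..90  window  (1B, 1-aligned)
90..91  proto  (1B, 1-aligned)
91..96  -- tail padding (5B)
sizeof = 96, alignof = 8
data bytes 84, size 96 → padding 12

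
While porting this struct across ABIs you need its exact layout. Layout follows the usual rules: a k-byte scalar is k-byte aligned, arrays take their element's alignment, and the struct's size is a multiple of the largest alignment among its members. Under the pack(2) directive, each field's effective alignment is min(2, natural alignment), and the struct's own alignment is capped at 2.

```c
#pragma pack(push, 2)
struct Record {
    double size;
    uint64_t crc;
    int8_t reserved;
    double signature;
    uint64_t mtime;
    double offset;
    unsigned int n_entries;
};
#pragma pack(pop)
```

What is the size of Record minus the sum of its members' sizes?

size at 0 (size 8, align 2) → ends 8
crc at 8 (size 8, align 2) → ends 16
reserved at 16 (size 1, align 1) → ends 17
pad 1 to align 2 for signature
signature at 18 (size 8, align 2) → ends 26
mtime at 26 (size 8, align 2) → ends 34
offset at 34 (size 8, align 2) → ends 42
n_entries at 42 (size 4, align 2) → ends 46
total 46 bytes, alignment 2
data bytes 45, size 46 → padding 1

1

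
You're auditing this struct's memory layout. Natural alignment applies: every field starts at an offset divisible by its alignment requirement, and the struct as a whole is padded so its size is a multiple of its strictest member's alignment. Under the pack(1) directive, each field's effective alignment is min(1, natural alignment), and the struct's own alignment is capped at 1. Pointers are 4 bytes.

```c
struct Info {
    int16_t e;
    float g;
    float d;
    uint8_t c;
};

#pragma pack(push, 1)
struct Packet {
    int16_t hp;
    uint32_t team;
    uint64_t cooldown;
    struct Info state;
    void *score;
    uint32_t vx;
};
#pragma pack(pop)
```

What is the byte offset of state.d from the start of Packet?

22

Info: e at 0 (size 2, align 2) → ends 2; pad 2 to align 4 for g; g at 4 (size 4, align 4) → ends 8; d at 8 (size 4, align 4) → ends 12; c at 12 (size 1, align 1) → ends 13; tail pad 3 to reach multiple of 4; total 16 bytes, alignment 4
hp at 0 (size 2, align 1) → ends 2
team at 2 (size 4, align 1) → ends 6
cooldown at 6 (size 8, align 1) → ends 14
state at 14 (size 16, align 1) → ends 30
within Info: d at 8
14 + 8 = 22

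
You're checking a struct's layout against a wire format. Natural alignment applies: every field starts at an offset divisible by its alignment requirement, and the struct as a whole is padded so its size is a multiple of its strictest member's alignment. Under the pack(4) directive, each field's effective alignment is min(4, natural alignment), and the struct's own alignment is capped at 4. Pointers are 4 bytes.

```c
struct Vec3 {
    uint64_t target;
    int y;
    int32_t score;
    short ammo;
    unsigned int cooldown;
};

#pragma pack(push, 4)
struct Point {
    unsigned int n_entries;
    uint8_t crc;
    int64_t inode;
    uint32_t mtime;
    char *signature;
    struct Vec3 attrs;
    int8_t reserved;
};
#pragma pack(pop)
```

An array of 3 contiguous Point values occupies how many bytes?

Vec3: 0..8  target  (8B, 8-aligned); 8..12  y  (4B, 4-aligned); 12..16  score  (4B, 4-aligned); 16..18  ammo  (2B, 2-aligned); 18..20  -- padding (2B); 20..24  cooldown  (4B, 4-aligned); sizeof = 24, alignof = 8
0..4  n_entries  (4B, 4-aligned)
4..5  crc  (1B, 1-aligned)
5..8  -- padding (3B)
8..16  inode  (8B, 4-aligned)
16..20  mtime  (4B, 4-aligned)
20..24  signature  (4B, 4-aligned)
24..48  attrs  (24B, 4-aligned)
48..49  reserved  (1B, 1-aligned)
49..52  -- tail padding (3B)
sizeof = 52, alignof = 4
array of 3: 3 × 52 = 156

156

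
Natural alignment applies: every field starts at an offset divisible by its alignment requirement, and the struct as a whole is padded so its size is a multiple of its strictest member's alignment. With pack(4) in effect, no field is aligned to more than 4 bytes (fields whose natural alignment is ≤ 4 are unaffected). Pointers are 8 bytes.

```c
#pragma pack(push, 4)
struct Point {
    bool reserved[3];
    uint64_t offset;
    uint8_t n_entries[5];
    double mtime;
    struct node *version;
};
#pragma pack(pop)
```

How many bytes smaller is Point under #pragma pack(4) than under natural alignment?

natural layout:
  @0: reserved [3B, align 1] → 3
  +5 pad (align 8)
  @8: offset [8B, align 8] → 16
  @16: n_entries [5B, align 1] → 21
  +3 pad (align 8)
  @24: mtime [8B, align 8] → 32
  @32: version [8B, align 8] → 40
  size 40, align 8
packed(4) layout:
  @0: reserved [3B, align 1] → 3
  +1 pad (align 4)
  @4: offset [8B, align 4] → 12
  @12: n_entries [5B, align 1] → 17
  +3 pad (align 4)
  @20: mtime [8B, align 4] → 28
  @28: version [8B, align 4] → 36
  size 36, align 4
40 − 36 = 4

4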